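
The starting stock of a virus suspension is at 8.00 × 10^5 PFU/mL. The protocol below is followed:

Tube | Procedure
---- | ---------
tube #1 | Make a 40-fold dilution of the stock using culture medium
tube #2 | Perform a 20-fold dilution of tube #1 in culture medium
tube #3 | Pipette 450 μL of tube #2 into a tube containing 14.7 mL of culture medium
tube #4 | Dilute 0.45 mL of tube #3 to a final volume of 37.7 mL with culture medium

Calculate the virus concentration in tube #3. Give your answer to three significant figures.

Step 1: 40-fold → factor 40
Step 2: 20-fold → factor 20
Step 3: 450 μL + 14.7 mL = 15150 μL total → factor 15150/450 = 33.667
Dilution factor through tube #3 = 40 × 20 × 33.667 = 26933
[tube #3] = 8.00 × 10^5 PFU/mL / 26933 = 29.7 PFU/mL

29.7 PFU/mL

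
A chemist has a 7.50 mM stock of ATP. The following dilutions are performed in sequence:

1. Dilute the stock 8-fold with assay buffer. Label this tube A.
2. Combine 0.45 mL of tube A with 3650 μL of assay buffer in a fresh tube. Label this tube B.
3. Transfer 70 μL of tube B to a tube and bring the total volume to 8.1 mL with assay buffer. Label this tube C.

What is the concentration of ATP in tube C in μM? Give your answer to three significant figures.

Step 1: 8-fold → factor 8
Step 2: 0.45 mL + 3650 μL = 4.1 mL total → factor 4.1/0.45 = 9.1111
Step 3: 70 μL brought to 8.1 mL → factor 8100/70 = 115.71
Overall dilution factor = 8 × 9.1111 × 115.71 = 8434.3
Final = 7.50 mM / 8434.3 = 0.0008892 mM = 0.889 μM

0.889 μM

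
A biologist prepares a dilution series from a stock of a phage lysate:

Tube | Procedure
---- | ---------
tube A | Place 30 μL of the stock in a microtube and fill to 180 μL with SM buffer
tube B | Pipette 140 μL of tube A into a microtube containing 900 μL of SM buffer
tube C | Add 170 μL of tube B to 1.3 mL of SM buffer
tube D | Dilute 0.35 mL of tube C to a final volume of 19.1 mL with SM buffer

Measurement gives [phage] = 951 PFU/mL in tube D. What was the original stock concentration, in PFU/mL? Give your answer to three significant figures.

Step 1: 30 μL brought to 180 μL → factor 180/30 = 6
Step 2: 140 μL + 900 μL = 1040 μL total → factor 1040/140 = 7.4286
Step 3: 170 μL + 1.3 mL = 1470 μL total → factor 1470/170 = 8.6471
Step 4: 0.35 mL brought to 19.1 mL → factor 19.1/0.35 = 54.571
Overall dilution factor = 6 × 7.4286 × 8.6471 × 54.571 = 21032
Stock = 951 PFU/mL × 21032 = 2.00 × 10^7 PFU/mL

2.00 × 10^7 PFU/mL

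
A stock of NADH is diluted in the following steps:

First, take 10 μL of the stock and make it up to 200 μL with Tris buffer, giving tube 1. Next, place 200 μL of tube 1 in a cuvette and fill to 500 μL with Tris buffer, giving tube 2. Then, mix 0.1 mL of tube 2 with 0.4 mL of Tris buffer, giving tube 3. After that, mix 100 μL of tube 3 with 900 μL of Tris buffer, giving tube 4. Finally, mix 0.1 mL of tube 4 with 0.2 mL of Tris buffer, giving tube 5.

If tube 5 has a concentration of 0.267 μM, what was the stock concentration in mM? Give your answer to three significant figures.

Step 1: 10 μL brought to 200 μL → factor 200/10 = 20
Step 2: 200 μL brought to 500 μL → factor 500/200 = 2.5
Step 3: 0.1 mL + 0.4 mL = 0.5 mL total → factor 0.5/0.1 = 5
Step 4: 100 μL + 900 μL = 1000 μL total → factor 1000/100 = 10
Step 5: 0.1 mL + 0.2 mL = 0.3 mL total → factor 0.3/0.1 = 3
Overall dilution factor = 20 × 2.5 × 5 × 10 × 3 = 7500
Stock = 0.267 μM × 7500 = 2002 μM = 2.00 mM

2.00 mM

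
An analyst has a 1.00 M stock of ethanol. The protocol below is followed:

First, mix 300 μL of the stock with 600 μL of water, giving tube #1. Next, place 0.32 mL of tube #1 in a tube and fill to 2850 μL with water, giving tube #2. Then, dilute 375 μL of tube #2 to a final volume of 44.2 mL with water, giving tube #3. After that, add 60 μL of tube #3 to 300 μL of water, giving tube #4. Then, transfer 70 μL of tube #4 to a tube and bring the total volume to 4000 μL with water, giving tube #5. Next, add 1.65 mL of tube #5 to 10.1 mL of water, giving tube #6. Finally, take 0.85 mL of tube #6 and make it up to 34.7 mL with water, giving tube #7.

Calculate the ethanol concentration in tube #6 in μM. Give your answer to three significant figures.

Step 1: 300 μL + 600 μL = 900 μL total → factor 900/300 = 3
Step 2: 0.32 mL brought to 2850 μL → factor 2.85/0.32 = 8.9062
Step 3: 375 μL brought to 44.2 mL → factor 44200/375 = 117.87
Step 4: 60 μL + 300 μL = 360 μL total → factor 360/60 = 6
Step 5: 70 μL brought to 4000 μL → factor 4000/70 = 57.143
Step 6: 1.65 mL + 10.1 mL = 11.75 mL total → factor 11.75/1.65 = 7.1212
Dilution factor through tube #6 = 3 × 8.9062 × 117.87 × 6 × 57.143 × 7.1212 = 7.6891 × 10^6
[tube #6] = 1.00 M / 7.6891 × 10^6 = 1.301 × 10^-7 M = 0.130 μM

0.130 μM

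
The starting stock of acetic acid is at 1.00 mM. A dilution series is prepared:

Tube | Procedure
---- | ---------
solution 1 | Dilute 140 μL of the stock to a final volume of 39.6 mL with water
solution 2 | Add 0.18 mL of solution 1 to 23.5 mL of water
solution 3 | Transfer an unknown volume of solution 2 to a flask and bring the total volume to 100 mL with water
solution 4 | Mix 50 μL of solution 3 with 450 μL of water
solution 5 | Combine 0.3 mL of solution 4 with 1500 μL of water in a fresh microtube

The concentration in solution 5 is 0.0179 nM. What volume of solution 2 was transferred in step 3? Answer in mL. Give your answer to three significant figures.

Step 1: 140 μL brought to 39.6 mL → factor 39600/140 = 282.86
Step 2: 0.18 mL + 23.5 mL = 23.68 mL total → factor 23.68/0.18 = 131.56
Step 3: v brought to 100 mL → factor = 100 mL/v
Step 4: 50 μL + 450 μL = 500 μL total → factor 500/50 = 10
Step 5: 0.3 mL + 1500 μL = 1.8 mL total → factor 1.8/0.3 = 6
Product of known-step factors = 2.2327 × 10^6
Overall factor = 1.00 mM / (0.0179 nM) = 5.5866 × 10^7
Step-3 factor = 5.5866 × 10^7 / 2.2327 × 10^6 = 25.022
v = 100 mL / 25.022 = 4.00 mL

4.00 mL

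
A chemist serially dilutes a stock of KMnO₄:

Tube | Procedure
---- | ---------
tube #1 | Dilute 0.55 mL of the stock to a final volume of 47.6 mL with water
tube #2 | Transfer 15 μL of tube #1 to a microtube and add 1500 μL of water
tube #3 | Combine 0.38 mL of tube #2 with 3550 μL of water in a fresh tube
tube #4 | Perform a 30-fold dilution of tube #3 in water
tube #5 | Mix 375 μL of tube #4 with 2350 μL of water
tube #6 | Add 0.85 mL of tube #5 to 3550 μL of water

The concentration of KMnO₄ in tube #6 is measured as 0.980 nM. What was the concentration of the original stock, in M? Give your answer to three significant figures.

0.100 M

Step 1: 0.55 mL brought to 47.6 mL → factor 47.6/0.55 = 86.545
Step 2: 15 μL + 1500 μL = 1515 μL total → factor 1515/15 = 101
Step 3: 0.38 mL + 3550 μL = 3.93 mL total → factor 3.93/0.38 = 10.342
Step 4: 30-fold → factor 30
Step 5: 375 μL + 2350 μL = 2725 μL total → factor 2725/375 = 7.2667
Step 6: 0.85 mL + 3550 μL = 4.4 mL total → factor 4.4/0.85 = 5.1765
Overall dilution factor = 86.545 × 101 × 10.342 × 30 × 7.2667 × 5.1765 = 1.0202 × 10^8
Stock = 0.980 nM × 1.0202 × 10^8 = 9.997 × 10^7 nM = 0.100 M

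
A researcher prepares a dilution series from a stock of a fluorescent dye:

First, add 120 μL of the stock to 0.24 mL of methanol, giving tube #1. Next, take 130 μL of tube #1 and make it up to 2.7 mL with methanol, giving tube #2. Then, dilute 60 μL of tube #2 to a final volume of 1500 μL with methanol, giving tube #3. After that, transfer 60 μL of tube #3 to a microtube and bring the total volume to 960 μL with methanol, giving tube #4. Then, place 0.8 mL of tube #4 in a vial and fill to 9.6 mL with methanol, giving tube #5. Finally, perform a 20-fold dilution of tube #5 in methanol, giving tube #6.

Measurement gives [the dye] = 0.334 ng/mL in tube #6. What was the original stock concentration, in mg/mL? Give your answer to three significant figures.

Step 1: 120 μL + 0.24 mL = 360 μL total → factor 360/120 = 3
Step 2: 130 μL brought to 2.7 mL → factor 2700/130 = 20.769
Step 3: 60 μL brought to 1500 μL → factor 1500/60 = 25
Step 4: 60 μL brought to 960 μL → factor 960/60 = 16
Step 5: 0.8 mL brought to 9.6 mL → factor 9.6/0.8 = 12
Step 6: 20-fold → factor 20
Overall dilution factor = 3 × 20.769 × 25 × 16 × 12 × 20 = 5.9815 × 10^6
Stock = 0.334 ng/mL × 5.9815 × 10^6 = 1.998 × 10^6 ng/mL = 2.00 mg/mL

2.00 mg/mL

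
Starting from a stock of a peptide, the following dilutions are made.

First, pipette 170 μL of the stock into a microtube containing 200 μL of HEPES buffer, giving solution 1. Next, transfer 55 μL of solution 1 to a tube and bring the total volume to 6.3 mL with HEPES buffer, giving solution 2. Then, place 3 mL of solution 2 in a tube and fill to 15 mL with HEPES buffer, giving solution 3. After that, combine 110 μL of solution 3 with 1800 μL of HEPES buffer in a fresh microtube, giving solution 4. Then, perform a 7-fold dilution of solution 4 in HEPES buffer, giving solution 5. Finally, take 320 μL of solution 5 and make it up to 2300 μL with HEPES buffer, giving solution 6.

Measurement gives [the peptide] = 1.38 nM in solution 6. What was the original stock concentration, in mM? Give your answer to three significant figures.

1.50 mM

Step 1: 170 μL + 200 μL = 370 μL total → factor 370/170 = 2.1765
Step 2: 55 μL brought to 6.3 mL → factor 6300/55 = 114.55
Step 3: 3 mL brought to 15 mL → factor 15/3 = 5
Step 4: 110 μL + 1800 μL = 1910 μL total → factor 1910/110 = 17.364
Step 5: 7-fold → factor 7
Step 6: 320 μL brought to 2300 μL → factor 2300/320 = 7.1875
Overall dilution factor = 2.1765 × 114.55 × 5 × 17.364 × 7 × 7.1875 = 1.089 × 10^6
Stock = 1.38 nM × 1.089 × 10^6 = 1.503 × 10^6 nM = 1.50 mM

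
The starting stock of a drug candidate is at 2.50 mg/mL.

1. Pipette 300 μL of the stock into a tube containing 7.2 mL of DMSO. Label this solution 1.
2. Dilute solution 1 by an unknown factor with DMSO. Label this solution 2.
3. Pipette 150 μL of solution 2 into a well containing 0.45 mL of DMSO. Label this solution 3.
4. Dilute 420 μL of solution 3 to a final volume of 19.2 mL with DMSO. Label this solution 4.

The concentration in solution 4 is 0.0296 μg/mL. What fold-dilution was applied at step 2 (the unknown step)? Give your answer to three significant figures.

Step 1: 300 μL + 7.2 mL = 7500 μL total → factor 7500/300 = 25
Step 2: unknown factor x
Step 3: 150 μL + 0.45 mL = 600 μL total → factor 600/150 = 4
Step 4: 420 μL brought to 19.2 mL → factor 19200/420 = 45.714
Product of known-step factors = 4571.4
Overall factor = 2.50 mg/mL / (0.0296 μg/mL) = 84459
x = 84459 / 4571.4 = 18.5

18.5-fold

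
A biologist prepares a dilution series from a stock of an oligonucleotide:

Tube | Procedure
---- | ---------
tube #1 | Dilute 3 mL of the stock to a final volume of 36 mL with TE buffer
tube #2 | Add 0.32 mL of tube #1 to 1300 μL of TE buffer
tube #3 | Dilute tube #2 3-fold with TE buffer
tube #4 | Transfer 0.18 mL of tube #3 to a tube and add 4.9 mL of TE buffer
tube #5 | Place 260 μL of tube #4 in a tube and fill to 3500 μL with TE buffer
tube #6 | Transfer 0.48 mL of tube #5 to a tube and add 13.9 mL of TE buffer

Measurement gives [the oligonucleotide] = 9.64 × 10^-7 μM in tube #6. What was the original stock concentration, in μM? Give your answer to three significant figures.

Step 1: 3 mL brought to 36 mL → factor 36/3 = 12
Step 2: 0.32 mL + 1300 μL = 1.62 mL total → factor 1.62/0.32 = 5.0625
Step 3: 3-fold → factor 3
Step 4: 0.18 mL + 4.9 mL = 5.08 mL total → factor 5.08/0.18 = 28.222
Step 5: 260 μL brought to 3500 μL → factor 3500/260 = 13.462
Step 6: 0.48 mL + 13.9 mL = 14.38 mL total → factor 14.38/0.48 = 29.958
Overall dilution factor = 12 × 5.0625 × 3 × 28.222 × 13.462 × 29.958 = 2.0743 × 10^6
Stock = 9.64 × 10^-7 μM × 2.0743 × 10^6 = 2.00 μM

2.00 μM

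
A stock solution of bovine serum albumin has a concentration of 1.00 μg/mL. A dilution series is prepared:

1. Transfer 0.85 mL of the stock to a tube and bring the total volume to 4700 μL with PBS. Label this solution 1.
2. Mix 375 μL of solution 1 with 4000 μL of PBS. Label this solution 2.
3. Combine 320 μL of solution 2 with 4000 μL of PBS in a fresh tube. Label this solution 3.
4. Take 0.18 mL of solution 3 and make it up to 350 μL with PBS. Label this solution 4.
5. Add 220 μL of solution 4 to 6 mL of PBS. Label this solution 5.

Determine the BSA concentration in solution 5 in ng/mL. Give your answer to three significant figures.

0.0209 ng/mL

Step 1: 0.85 mL brought to 4700 μL → factor 4.7/0.85 = 5.5294
Step 2: 375 μL + 4000 μL = 4375 μL total → factor 4375/375 = 11.667
Step 3: 320 μL + 4000 μL = 4320 μL total → factor 4320/320 = 13.5
Step 4: 0.18 mL brought to 350 μL → factor 0.35/0.18 = 1.9444
Step 5: 220 μL + 6 mL = 6220 μL total → factor 6220/220 = 28.273
Overall dilution factor = 5.5294 × 11.667 × 13.5 × 1.9444 × 28.273 = 47877
Final = 1.00 μg/mL / 47877 = 2.089 × 10^-5 μg/mL = 0.0209 ng/mL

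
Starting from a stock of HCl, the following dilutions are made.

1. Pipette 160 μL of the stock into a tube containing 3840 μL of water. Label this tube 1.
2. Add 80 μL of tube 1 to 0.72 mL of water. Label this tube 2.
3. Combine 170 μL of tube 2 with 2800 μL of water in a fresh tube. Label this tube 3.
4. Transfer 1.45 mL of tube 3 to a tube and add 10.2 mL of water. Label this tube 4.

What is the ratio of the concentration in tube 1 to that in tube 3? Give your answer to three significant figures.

175

Step 1: 160 μL + 3840 μL = 4000 μL total → factor 4000/160 = 25
Step 2: 80 μL + 0.72 mL = 800 μL total → factor 800/80 = 10
Step 3: 170 μL + 2800 μL = 2970 μL total → factor 2970/170 = 17.471
Dilution factor to tube 1 = 25; to tube 3 = 4367.6
[tube 1]/[tube 3] = (factor to tube 3)/(factor to tube 1) = 4367.6/25 = 175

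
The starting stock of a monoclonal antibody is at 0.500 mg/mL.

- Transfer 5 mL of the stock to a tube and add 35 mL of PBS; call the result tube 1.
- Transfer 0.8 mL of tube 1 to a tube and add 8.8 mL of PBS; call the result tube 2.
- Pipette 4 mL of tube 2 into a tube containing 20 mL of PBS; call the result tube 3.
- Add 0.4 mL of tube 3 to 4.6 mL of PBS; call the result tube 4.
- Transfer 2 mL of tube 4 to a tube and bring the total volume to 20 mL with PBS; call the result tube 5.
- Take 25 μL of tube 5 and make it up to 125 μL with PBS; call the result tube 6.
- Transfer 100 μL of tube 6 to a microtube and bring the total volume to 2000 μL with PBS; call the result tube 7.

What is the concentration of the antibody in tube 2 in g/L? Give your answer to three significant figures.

Step 1: 5 mL + 35 mL = 40 mL total → factor 40/5 = 8
Step 2: 0.8 mL + 8.8 mL = 9.6 mL total → factor 9.6/0.8 = 12
Dilution factor through tube 2 = 8 × 12 = 96
[tube 2] = 0.500 mg/mL / 96 = 0.005208 mg/mL = 0.00521 g/L

0.00521 g/L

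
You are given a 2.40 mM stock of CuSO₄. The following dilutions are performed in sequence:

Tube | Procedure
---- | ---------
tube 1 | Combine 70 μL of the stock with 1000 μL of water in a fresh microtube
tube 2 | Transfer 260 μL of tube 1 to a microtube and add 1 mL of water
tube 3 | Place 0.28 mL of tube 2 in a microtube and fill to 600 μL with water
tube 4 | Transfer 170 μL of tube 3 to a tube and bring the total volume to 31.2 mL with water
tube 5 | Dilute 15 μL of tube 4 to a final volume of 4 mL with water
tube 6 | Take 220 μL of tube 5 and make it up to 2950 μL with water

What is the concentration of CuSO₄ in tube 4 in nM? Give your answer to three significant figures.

Step 1: 70 μL + 1000 μL = 1070 μL total → factor 1070/70 = 15.286
Step 2: 260 μL + 1 mL = 1260 μL total → factor 1260/260 = 4.8462
Step 3: 0.28 mL brought to 600 μL → factor 0.6/0.28 = 2.1429
Step 4: 170 μL brought to 31.2 mL → factor 31200/170 = 183.53
Dilution factor through tube 4 = 15.286 × 4.8462 × 2.1429 × 183.53 = 29133
[tube 4] = 2.40 mM / 29133 = 8.238 × 10^-5 mM = 82.4 nM

82.4 nM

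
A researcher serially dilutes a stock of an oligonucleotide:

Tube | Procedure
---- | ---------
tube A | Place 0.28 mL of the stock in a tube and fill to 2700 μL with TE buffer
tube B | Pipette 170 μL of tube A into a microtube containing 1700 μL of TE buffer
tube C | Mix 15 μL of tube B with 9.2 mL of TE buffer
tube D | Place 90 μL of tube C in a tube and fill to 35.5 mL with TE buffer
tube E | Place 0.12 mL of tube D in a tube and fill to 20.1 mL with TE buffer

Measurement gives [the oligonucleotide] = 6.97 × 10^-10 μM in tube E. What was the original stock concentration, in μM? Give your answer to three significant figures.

Step 1: 0.28 mL brought to 2700 μL → factor 2.7/0.28 = 9.6429
Step 2: 170 μL + 1700 μL = 1870 μL total → factor 1870/170 = 11
Step 3: 15 μL + 9.2 mL = 9215 μL total → factor 9215/15 = 614.33
Step 4: 90 μL brought to 35.5 mL → factor 35500/90 = 394.44
Step 5: 0.12 mL brought to 20.1 mL → factor 20.1/0.12 = 167.5
Overall dilution factor = 9.6429 × 11 × 614.33 × 394.44 × 167.5 = 4.3053 × 10^9
Stock = 6.97 × 10^-10 μM × 4.3053 × 10^9 = 3.00 μM

3.00 μM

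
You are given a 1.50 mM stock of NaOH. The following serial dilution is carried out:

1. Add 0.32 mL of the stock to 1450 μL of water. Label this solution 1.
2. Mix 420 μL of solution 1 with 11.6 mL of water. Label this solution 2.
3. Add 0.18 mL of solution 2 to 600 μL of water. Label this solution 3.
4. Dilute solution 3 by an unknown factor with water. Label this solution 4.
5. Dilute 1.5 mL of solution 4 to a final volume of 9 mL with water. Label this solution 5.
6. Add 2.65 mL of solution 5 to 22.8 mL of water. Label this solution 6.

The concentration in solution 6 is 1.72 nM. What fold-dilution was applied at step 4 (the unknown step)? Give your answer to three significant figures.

Step 1: 0.32 mL + 1450 μL = 1.77 mL total → factor 1.77/0.32 = 5.5312
Step 2: 420 μL + 11.6 mL = 12020 μL total → factor 12020/420 = 28.619
Step 3: 0.18 mL + 600 μL = 0.78 mL total → factor 0.78/0.18 = 4.3333
Step 4: unknown factor x
Step 5: 1.5 mL brought to 9 mL → factor 9/1.5 = 6
Step 6: 2.65 mL + 22.8 mL = 25.45 mL total → factor 25.45/2.65 = 9.6038
Product of known-step factors = 39527
Overall factor = 1.50 mM / (1.72 nM) = 8.7209 × 10^5
x = 8.7209 × 10^5 / 39527 = 22.1

22.1-fold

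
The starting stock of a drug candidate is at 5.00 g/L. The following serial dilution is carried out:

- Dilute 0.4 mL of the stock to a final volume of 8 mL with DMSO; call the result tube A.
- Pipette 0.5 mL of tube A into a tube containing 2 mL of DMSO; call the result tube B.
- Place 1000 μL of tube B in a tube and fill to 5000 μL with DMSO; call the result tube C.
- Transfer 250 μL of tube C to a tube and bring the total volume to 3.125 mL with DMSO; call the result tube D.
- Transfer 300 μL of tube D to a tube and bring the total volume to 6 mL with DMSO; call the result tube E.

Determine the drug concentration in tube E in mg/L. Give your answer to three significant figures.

0.0400 mg/L

Step 1: 0.4 mL brought to 8 mL → factor 8/0.4 = 20
Step 2: 0.5 mL + 2 mL = 2.5 mL total → factor 2.5/0.5 = 5
Step 3: 1000 μL brought to 5000 μL → factor 5000/1000 = 5
Step 4: 250 μL brought to 3.125 mL → factor 3125/250 = 12.5
Step 5: 300 μL brought to 6 mL → factor 6000/300 = 20
Overall dilution factor = 20 × 5 × 5 × 12.5 × 20 = 1.25 × 10^5
Final = 5.00 g/L / 1.25 × 10^5 = 4.000 × 10^-5 g/L = 0.0400 mg/L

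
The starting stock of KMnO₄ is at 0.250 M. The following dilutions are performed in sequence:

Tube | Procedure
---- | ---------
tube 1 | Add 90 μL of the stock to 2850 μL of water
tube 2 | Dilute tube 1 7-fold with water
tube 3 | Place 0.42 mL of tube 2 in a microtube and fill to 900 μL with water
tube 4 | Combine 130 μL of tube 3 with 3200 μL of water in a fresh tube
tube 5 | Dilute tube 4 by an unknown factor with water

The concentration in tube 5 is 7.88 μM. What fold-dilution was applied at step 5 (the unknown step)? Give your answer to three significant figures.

2.53-fold

Step 1: 90 μL + 2850 μL = 2940 μL total → factor 2940/90 = 32.667
Step 2: 7-fold → factor 7
Step 3: 0.42 mL brought to 900 μL → factor 0.9/0.42 = 2.1429
Step 4: 130 μL + 3200 μL = 3330 μL total → factor 3330/130 = 25.615
Step 5: unknown factor x
Product of known-step factors = 12552
Overall factor = 0.250 M / (7.88 μM) = 31726
x = 31726 / 12552 = 2.53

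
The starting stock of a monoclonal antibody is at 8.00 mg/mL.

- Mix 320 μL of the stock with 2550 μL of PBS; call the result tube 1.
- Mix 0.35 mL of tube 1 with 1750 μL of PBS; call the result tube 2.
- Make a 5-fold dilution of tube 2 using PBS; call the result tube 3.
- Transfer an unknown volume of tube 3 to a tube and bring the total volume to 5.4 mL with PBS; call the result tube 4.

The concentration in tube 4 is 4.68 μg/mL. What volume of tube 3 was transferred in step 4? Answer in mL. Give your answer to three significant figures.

Step 1: 320 μL + 2550 μL = 2870 μL total → factor 2870/320 = 8.9688
Step 2: 0.35 mL + 1750 μL = 2.1 mL total → factor 2.1/0.35 = 6
Step 3: 5-fold → factor 5
Step 4: v brought to 5.4 mL → factor = 5.4 mL/v
Product of known-step factors = 269.06
Overall factor = 8.00 mg/mL / (4.68 μg/mL) = 1709.4
Step-4 factor = 1709.4 / 269.06 = 6.3532
v = 5.4 mL / 6.3532 = 0.850 mL

0.850 mL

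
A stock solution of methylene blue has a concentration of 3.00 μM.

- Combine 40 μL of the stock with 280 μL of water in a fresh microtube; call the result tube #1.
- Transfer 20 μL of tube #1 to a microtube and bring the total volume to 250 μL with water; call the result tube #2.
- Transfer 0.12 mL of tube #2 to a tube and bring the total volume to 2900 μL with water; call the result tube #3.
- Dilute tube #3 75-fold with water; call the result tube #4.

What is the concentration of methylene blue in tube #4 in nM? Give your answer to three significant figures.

0.0166 nM

Step 1: 40 μL + 280 μL = 320 μL total → factor 320/40 = 8
Step 2: 20 μL brought to 250 μL → factor 250/20 = 12.5
Step 3: 0.12 mL brought to 2900 μL → factor 2.9/0.12 = 24.167
Step 4: 75-fold → factor 75
Overall dilution factor = 8 × 12.5 × 24.167 × 75 = 1.8125 × 10^5
Final = 3.00 μM / 1.8125 × 10^5 = 1.655 × 10^-5 μM = 0.0166 nM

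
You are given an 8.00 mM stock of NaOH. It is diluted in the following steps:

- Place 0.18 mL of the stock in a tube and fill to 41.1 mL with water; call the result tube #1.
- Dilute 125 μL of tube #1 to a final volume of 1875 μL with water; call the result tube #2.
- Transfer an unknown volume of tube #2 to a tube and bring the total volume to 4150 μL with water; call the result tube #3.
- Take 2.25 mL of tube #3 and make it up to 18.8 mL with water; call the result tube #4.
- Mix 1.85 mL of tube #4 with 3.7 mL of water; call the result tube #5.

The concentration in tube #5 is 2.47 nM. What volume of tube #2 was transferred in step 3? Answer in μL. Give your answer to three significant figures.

Step 1: 0.18 mL brought to 41.1 mL → factor 41.1/0.18 = 228.33
Step 2: 125 μL brought to 1875 μL → factor 1875/125 = 15
Step 3: v brought to 4150 μL → factor = 4150 μL/v
Step 4: 2.25 mL brought to 18.8 mL → factor 18.8/2.25 = 8.3556
Step 5: 1.85 mL + 3.7 mL = 5.55 mL total → factor 5.55/1.85 = 3
Product of known-step factors = 85853
Overall factor = 8.00 mM / (2.47 nM) = 3.2389 × 10^6
Step-3 factor = 3.2389 × 10^6 / 85853 = 37.726
v = 4150 μL / 37.726 = 110 μL

110 μL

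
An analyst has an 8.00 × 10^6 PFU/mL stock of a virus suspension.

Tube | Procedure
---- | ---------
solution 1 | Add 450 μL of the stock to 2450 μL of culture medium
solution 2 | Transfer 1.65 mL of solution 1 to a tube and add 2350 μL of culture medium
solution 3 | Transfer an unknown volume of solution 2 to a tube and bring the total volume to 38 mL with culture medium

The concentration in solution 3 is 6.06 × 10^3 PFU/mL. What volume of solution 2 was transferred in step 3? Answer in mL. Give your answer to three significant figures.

0.450 mL

Step 1: 450 μL + 2450 μL = 2900 μL total → factor 2900/450 = 6.4444
Step 2: 1.65 mL + 2350 μL = 4 mL total → factor 4/1.65 = 2.4242
Step 3: v brought to 38 mL → factor = 38 mL/v
Product of known-step factors = 15.623
Overall factor = 8.00 × 10^6 PFU/mL / (6.06 × 10^3 PFU/mL) = 1320.1
Step-3 factor = 1320.1 / 15.623 = 84.5
v = 38 mL / 84.5 = 0.450 mL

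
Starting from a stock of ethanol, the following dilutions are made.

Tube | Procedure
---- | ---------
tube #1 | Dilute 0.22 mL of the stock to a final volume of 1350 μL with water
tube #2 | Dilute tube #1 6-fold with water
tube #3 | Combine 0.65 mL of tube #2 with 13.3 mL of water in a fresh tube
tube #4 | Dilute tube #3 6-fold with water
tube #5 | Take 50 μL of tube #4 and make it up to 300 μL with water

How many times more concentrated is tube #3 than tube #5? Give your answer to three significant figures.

36.0

Step 1: 0.22 mL brought to 1350 μL → factor 1.35/0.22 = 6.1364
Step 2: 6-fold → factor 6
Step 3: 0.65 mL + 13.3 mL = 13.95 mL total → factor 13.95/0.65 = 21.462
Step 4: 6-fold → factor 6
Step 5: 50 μL brought to 300 μL → factor 300/50 = 6
Dilution factor to tube #3 = 790.17; to tube #5 = 28446
[tube #3]/[tube #5] = (factor to tube #5)/(factor to tube #3) = 28446/790.17 = 36.0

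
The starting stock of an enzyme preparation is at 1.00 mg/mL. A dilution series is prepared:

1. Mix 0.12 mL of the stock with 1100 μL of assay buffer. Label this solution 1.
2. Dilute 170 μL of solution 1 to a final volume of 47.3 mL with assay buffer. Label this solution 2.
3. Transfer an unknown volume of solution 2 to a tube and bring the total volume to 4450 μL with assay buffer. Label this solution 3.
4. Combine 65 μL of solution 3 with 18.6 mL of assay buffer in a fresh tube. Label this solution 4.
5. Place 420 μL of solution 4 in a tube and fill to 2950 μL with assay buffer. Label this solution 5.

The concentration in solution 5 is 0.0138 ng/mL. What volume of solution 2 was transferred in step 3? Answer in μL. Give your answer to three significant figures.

350 μL

Step 1: 0.12 mL + 1100 μL = 1.22 mL total → factor 1.22/0.12 = 10.167
Step 2: 170 μL brought to 47.3 mL → factor 47300/170 = 278.24
Step 3: v brought to 4450 μL → factor = 4450 μL/v
Step 4: 65 μL + 18.6 mL = 18665 μL total → factor 18665/65 = 287.15
Step 5: 420 μL brought to 2950 μL → factor 2950/420 = 7.0238
Product of known-step factors = 5.7053 × 10^6
Overall factor = 1.00 mg/mL / (0.0138 ng/mL) = 7.2464 × 10^7
Step-3 factor = 7.2464 × 10^7 / 5.7053 × 10^6 = 12.701
v = 4450 μL / 12.701 = 350 μL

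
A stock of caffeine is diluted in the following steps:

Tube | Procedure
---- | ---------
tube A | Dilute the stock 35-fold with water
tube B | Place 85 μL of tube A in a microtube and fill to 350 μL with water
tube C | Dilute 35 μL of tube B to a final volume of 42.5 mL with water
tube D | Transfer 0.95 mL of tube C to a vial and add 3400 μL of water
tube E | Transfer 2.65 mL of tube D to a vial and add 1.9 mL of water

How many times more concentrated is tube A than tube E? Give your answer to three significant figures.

Step 1: 35-fold → factor 35
Step 2: 85 μL brought to 350 μL → factor 350/85 = 4.1176
Step 3: 35 μL brought to 42.5 mL → factor 42500/35 = 1214.3
Step 4: 0.95 mL + 3400 μL = 4.35 mL total → factor 4.35/0.95 = 4.5789
Step 5: 2.65 mL + 1.9 mL = 4.55 mL total → factor 4.55/2.65 = 1.717
Dilution factor to tube A = 35; to tube E = 1.3758 × 10^6
[tube A]/[tube E] = (factor to tube E)/(factor to tube A) = 1.3758 × 10^6/35 = 3.93 × 10^4

3.93 × 10^4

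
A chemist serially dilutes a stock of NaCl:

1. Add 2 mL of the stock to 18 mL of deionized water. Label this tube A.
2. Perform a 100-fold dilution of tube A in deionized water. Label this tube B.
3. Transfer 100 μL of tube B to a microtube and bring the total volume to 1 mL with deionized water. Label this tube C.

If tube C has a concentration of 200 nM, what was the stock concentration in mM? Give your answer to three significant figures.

Step 1: 2 mL + 18 mL = 20 mL total → factor 20/2 = 10
Step 2: 100-fold → factor 100
Step 3: 100 μL brought to 1 mL → factor 1000/100 = 10
Overall dilution factor = 10 × 100 × 10 = 10000
Stock = 200 nM × 10000 = 2.000 × 10^6 nM = 2.00 mM

2.00 mM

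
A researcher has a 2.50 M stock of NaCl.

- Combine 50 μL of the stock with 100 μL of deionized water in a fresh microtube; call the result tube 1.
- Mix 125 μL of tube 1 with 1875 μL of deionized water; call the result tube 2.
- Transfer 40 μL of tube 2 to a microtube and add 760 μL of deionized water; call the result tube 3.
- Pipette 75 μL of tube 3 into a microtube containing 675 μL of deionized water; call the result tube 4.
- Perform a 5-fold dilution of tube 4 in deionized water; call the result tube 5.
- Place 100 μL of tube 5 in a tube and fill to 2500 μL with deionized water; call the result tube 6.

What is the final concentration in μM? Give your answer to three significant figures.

2.08 μM

Step 1: 50 μL + 100 μL = 150 μL total → factor 150/50 = 3
Step 2: 125 μL + 1875 μL = 2000 μL total → factor 2000/125 = 16
Step 3: 40 μL + 760 μL = 800 μL total → factor 800/40 = 20
Step 4: 75 μL + 675 μL = 750 μL total → factor 750/75 = 10
Step 5: 5-fold → factor 5
Step 6: 100 μL brought to 2500 μL → factor 2500/100 = 25
Overall dilution factor = 3 × 16 × 20 × 10 × 5 × 25 = 1.2 × 10^6
Final = 2.50 M / 1.2 × 10^6 = 2.083 × 10^-6 M = 2.08 μM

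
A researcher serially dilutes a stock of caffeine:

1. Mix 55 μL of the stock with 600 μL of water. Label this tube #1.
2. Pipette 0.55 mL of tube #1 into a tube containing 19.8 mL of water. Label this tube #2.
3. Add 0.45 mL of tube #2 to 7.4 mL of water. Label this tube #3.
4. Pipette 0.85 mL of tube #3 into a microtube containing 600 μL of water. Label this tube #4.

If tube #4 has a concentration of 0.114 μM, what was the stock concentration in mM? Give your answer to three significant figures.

1.49 mM

Step 1: 55 μL + 600 μL = 655 μL total → factor 655/55 = 11.909
Step 2: 0.55 mL + 19.8 mL = 20.35 mL total → factor 20.35/0.55 = 37
Step 3: 0.45 mL + 7.4 mL = 7.85 mL total → factor 7.85/0.45 = 17.444
Step 4: 0.85 mL + 600 μL = 1.45 mL total → factor 1.45/0.85 = 1.7059
Overall dilution factor = 11.909 × 37 × 17.444 × 1.7059 = 13113
Stock = 0.114 μM × 13113 = 1495 μM = 1.49 mM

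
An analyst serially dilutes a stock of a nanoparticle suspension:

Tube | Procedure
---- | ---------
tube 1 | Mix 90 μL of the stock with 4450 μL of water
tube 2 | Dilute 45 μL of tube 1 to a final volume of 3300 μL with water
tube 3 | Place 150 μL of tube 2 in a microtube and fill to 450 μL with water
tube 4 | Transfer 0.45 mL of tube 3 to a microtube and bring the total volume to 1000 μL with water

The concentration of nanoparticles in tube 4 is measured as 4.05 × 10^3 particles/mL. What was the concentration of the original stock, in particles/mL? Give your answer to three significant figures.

9.99 × 10^7 particles/mL

Step 1: 90 μL + 4450 μL = 4540 μL total → factor 4540/90 = 50.444
Step 2: 45 μL brought to 3300 μL → factor 3300/45 = 73.333
Step 3: 150 μL brought to 450 μL → factor 450/150 = 3
Step 4: 0.45 mL brought to 1000 μL → factor 1/0.45 = 2.2222
Overall dilution factor = 50.444 × 73.333 × 3 × 2.2222 = 24662
Stock = 4.05 × 10^3 particles/mL × 24662 = 9.99 × 10^7 particles/mL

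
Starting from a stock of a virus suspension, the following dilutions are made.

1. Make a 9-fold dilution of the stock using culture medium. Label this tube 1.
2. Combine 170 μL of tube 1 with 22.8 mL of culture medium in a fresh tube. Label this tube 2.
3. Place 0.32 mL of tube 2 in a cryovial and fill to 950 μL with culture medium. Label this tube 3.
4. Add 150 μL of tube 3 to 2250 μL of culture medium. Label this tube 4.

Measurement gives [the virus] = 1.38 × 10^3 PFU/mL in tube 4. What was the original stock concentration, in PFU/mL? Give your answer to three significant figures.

7.97 × 10^7 PFU/mL

Step 1: 9-fold → factor 9
Step 2: 170 μL + 22.8 mL = 22970 μL total → factor 22970/170 = 135.12
Step 3: 0.32 mL brought to 950 μL → factor 0.95/0.32 = 2.9688
Step 4: 150 μL + 2250 μL = 2400 μL total → factor 2400/150 = 16
Overall dilution factor = 9 × 135.12 × 2.9688 × 16 = 57763
Stock = 1.38 × 10^3 PFU/mL × 57763 = 7.97 × 10^7 PFU/mL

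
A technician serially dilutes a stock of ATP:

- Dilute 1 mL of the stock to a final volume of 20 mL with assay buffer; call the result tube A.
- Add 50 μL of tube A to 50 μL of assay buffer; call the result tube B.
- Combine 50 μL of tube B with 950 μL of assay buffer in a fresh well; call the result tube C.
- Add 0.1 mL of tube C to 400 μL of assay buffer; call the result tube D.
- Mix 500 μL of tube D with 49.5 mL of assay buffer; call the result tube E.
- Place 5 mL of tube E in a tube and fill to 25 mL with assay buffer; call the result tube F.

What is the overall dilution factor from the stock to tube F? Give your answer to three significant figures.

2.00 × 10^6

Step 1: 1 mL brought to 20 mL → factor 20/1 = 20
Step 2: 50 μL + 50 μL = 100 μL total → factor 100/50 = 2
Step 3: 50 μL + 950 μL = 1000 μL total → factor 1000/50 = 20
Step 4: 0.1 mL + 400 μL = 0.5 mL total → factor 0.5/0.1 = 5
Step 5: 500 μL + 49.5 mL = 50000 μL total → factor 50000/500 = 100
Step 6: 5 mL brought to 25 mL → factor 25/5 = 5
Overall dilution factor = 20 × 2 × 20 × 5 × 100 × 5 = 2 × 10^6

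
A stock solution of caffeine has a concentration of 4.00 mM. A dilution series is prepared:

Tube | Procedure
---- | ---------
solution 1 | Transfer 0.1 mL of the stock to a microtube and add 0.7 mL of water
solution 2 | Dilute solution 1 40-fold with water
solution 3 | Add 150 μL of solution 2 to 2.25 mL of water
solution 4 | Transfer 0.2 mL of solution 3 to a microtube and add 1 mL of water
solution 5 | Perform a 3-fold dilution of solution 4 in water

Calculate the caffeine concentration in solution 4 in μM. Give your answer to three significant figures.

Step 1: 0.1 mL + 0.7 mL = 0.8 mL total → factor 0.8/0.1 = 8
Step 2: 40-fold → factor 40
Step 3: 150 μL + 2.25 mL = 2400 μL total → factor 2400/150 = 16
Step 4: 0.2 mL + 1 mL = 1.2 mL total → factor 1.2/0.2 = 6
Dilution factor through solution 4 = 8 × 40 × 16 × 6 = 30720
[solution 4] = 4.00 mM / 30720 = 0.0001302 mM = 0.130 μM

0.130 μM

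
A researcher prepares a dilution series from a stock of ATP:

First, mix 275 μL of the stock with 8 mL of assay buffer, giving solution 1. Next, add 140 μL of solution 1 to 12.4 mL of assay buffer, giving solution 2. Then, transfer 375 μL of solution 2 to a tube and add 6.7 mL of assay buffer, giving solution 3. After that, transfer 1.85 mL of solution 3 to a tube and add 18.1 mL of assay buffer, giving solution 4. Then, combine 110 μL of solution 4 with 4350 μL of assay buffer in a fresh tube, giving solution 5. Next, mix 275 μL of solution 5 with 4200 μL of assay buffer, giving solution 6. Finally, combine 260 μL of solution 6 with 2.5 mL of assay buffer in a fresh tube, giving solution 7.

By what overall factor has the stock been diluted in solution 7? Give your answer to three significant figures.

3.84 × 10^9

Step 1: 275 μL + 8 mL = 8275 μL total → factor 8275/275 = 30.091
Step 2: 140 μL + 12.4 mL = 12540 μL total → factor 12540/140 = 89.571
Step 3: 375 μL + 6.7 mL = 7075 μL total → factor 7075/375 = 18.867
Step 4: 1.85 mL + 18.1 mL = 19.95 mL total → factor 19.95/1.85 = 10.784
Step 5: 110 μL + 4350 μL = 4460 μL total → factor 4460/110 = 40.545
Step 6: 275 μL + 4200 μL = 4475 μL total → factor 4475/275 = 16.273
Step 7: 260 μL + 2.5 mL = 2760 μL total → factor 2760/260 = 10.615
Overall dilution factor = 30.091 × 89.571 × 18.867 × 10.784 × 40.545 × 16.273 × 10.615 = 3.8407 × 10^9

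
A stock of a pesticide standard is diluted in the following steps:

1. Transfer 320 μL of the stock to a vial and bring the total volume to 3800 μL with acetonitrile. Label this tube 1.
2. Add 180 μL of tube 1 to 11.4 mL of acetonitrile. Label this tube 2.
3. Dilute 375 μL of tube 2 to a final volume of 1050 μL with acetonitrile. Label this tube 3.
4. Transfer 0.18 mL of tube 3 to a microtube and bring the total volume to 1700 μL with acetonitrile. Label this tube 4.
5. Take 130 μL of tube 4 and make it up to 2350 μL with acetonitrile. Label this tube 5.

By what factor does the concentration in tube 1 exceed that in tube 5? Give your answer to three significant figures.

3.08 × 10^4

Step 1: 320 μL brought to 3800 μL → factor 3800/320 = 11.875
Step 2: 180 μL + 11.4 mL = 11580 μL total → factor 11580/180 = 64.333
Step 3: 375 μL brought to 1050 μL → factor 1050/375 = 2.8
Step 4: 0.18 mL brought to 1700 μL → factor 1.7/0.18 = 9.4444
Step 5: 130 μL brought to 2350 μL → factor 2350/130 = 18.077
Dilution factor to tube 1 = 11.875; to tube 5 = 3.652 × 10^5
[tube 1]/[tube 5] = (factor to tube 5)/(factor to tube 1) = 3.652 × 10^5/11.875 = 3.08 × 10^4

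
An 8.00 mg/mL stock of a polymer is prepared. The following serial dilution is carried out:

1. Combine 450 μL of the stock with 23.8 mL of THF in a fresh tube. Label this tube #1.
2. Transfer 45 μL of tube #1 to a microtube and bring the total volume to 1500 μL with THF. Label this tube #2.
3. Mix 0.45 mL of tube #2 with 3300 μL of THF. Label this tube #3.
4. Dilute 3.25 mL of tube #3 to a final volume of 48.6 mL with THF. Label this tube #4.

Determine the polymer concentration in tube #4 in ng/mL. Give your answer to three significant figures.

35.7 ng/mL

Step 1: 450 μL + 23.8 mL = 24250 μL total → factor 24250/450 = 53.889
Step 2: 45 μL brought to 1500 μL → factor 1500/45 = 33.333
Step 3: 0.45 mL + 3300 μL = 3.75 mL total → factor 3.75/0.45 = 8.3333
Step 4: 3.25 mL brought to 48.6 mL → factor 48.6/3.25 = 14.954
Overall dilution factor = 53.889 × 33.333 × 8.3333 × 14.954 = 2.2385 × 10^5
Final = 8.00 mg/mL / 2.2385 × 10^5 = 3.574 × 10^-5 mg/mL = 35.7 ng/mL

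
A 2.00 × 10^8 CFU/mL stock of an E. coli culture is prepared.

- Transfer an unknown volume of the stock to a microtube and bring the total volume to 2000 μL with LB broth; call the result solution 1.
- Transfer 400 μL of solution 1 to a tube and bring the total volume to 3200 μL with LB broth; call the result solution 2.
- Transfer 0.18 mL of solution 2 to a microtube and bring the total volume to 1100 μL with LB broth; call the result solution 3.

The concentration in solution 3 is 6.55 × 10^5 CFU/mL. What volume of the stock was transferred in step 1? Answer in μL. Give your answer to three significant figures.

Step 1: v brought to 2000 μL → factor = 2000 μL/v
Step 2: 400 μL brought to 3200 μL → factor 3200/400 = 8
Step 3: 0.18 mL brought to 1100 μL → factor 1.1/0.18 = 6.1111
Product of known-step factors = 48.889
Overall factor = 2.00 × 10^8 CFU/mL / (6.55 × 10^5 CFU/mL) = 305.34
Step-1 factor = 305.34 / 48.889 = 6.2457
v = 2000 μL / 6.2457 = 320 μL

320 μL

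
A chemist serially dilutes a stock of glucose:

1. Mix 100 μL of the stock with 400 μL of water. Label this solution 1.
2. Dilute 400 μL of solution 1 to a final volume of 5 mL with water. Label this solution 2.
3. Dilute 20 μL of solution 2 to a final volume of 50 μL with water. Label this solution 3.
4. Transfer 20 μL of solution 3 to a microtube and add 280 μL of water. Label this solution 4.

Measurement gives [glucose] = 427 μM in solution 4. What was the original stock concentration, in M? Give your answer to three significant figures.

Step 1: 100 μL + 400 μL = 500 μL total → factor 500/100 = 5
Step 2: 400 μL brought to 5 mL → factor 5000/400 = 12.5
Step 3: 20 μL brought to 50 μL → factor 50/20 = 2.5
Step 4: 20 μL + 280 μL = 300 μL total → factor 300/20 = 15
Overall dilution factor = 5 × 12.5 × 2.5 × 15 = 2343.8
Stock = 427 μM × 2343.8 = 1.001 × 10^6 μM = 1.00 M

1.00 M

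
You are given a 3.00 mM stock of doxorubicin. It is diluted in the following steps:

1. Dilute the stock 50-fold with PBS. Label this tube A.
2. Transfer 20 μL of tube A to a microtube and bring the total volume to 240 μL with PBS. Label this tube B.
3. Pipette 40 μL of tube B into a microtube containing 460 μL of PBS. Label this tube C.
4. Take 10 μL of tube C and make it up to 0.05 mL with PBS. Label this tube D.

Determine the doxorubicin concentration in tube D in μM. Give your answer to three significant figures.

Step 1: 50-fold → factor 50
Step 2: 20 μL brought to 240 μL → factor 240/20 = 12
Step 3: 40 μL + 460 μL = 500 μL total → factor 500/40 = 12.5
Step 4: 10 μL brought to 0.05 mL → factor 50/10 = 5
Overall dilution factor = 50 × 12 × 12.5 × 5 = 37500
Final = 3.00 mM / 37500 = 8.000 × 10^-5 mM = 0.0800 μM

0.0800 μM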